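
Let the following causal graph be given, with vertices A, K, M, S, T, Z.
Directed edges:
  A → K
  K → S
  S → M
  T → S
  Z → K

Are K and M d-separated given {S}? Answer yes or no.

Yes — K ⊥ M | {S}.

Bayes-Ball from K | {S} reaches {A,T,Z}.
M ∉ reach(K|{S}) ⇒ K ⊥ M | {S}.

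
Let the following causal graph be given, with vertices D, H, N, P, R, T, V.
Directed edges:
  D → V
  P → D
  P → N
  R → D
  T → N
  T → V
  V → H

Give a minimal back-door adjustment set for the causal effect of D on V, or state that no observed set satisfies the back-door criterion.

D→V: minimal back-door set ∅.

desc(D)\{D}={H,V}; candidates ⊆ {N,P,R,T}.
∅: D⊥V given ∅ in G with D→· removed — back-door holds.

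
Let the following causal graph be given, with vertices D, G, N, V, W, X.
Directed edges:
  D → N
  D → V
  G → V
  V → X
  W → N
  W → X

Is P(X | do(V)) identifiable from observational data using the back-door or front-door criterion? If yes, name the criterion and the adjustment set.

desc(V)\{V}={X}; candidates ⊆ {D,G,N,W}.
∅: V⊥X given ∅ in G with V→· removed — back-door holds.
P(X|do(V)) = P(X|V) — no adjustment needed.

P(X|do(V)): backdoor, adjust for ∅.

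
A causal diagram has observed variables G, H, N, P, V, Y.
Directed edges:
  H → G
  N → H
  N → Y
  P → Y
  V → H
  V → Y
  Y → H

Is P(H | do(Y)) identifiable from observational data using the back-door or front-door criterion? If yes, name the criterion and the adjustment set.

desc(Y)\{Y}={G,H}; candidates ⊆ {N,P,V}.
size 0: {}; under {} Y still reaches {G,H,N,P,V} ∋ H.
size 1: {N}, {P}, {V}; under {N} Y still reaches {G,H,P,V} ∋ H.
{N,V}: Y⊥H given {N,V} in G with Y→· removed — back-door holds.
P(H|do(Y)) = Σ_{N,V} P(H|Y,N,V)·P(N,V).

P(H|do(Y)): backdoor, adjust for {N, V}.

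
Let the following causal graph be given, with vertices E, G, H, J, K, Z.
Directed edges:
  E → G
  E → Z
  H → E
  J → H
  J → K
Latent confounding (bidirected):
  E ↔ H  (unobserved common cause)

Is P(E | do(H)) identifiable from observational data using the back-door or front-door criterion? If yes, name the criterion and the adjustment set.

desc(H)\{H}={E,G,Z}; candidates ⊆ {J,K}.
H↔E: latent back-door arc(s) into H.
size 0: {}; under {} H still reaches {E,G,J,K,Z} ∋ E.
size 1: {J}, {K}; under {J} H still reaches {E,G,Z} ∋ E.
size 2: {J,K}; under {J,K} H still reaches {E,G,Z} ∋ E.
H↔E cannot be blocked by any observed set — no back-door set.
No mediator lies on a directed H→…→E path.
Neither criterion identifies P(E|do(H)) in this graph.

P(E|do(H)): not identifiable (no BD/FD set).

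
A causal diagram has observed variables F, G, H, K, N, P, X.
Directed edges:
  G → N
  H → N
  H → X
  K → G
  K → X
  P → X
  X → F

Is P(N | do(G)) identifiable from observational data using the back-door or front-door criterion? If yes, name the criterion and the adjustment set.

P(N|do(G)): backdoor, adjust for ∅.

desc(G)\{G}={N}; candidates ⊆ {F,H,K,P,X}.
∅: G⊥N given ∅ in G with G→· removed — back-door holds.
P(N|do(G)) = P(N|G) — no adjustment needed.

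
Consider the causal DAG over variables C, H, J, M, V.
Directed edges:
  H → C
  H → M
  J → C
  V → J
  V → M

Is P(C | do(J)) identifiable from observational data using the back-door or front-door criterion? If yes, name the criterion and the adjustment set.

P(C|do(J)): backdoor, adjust for ∅.

desc(J)\{J}={C}; candidates ⊆ {H,M,V}.
∅: J⊥C given ∅ in G with J→· removed — back-door holds.
P(C|do(J)) = P(C|J) — no adjustment needed.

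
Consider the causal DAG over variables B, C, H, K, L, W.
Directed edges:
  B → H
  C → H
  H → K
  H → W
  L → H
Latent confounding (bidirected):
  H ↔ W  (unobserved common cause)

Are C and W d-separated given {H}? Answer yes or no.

Bayes-Ball from C | {H} reaches {B,L,W}.
W ∈ reach(C|{H}) ⇒ C ⊥̸ W | {H}.

No — C and W are d-connected given {H}.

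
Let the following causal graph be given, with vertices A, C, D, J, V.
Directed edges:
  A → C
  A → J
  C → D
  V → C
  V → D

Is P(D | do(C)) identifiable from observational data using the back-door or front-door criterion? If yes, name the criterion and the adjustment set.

desc(C)\{C}={D}; candidates ⊆ {A,J,V}.
size 0: {}; under {} C still reaches {A,D,J,V} ∋ D.
{V}: C⊥D given {V} in G with C→· removed — back-door holds.
P(D|do(C)) = Σ_{V} P(D|C,V)·P(V).

P(D|do(C)): backdoor, adjust for {V}.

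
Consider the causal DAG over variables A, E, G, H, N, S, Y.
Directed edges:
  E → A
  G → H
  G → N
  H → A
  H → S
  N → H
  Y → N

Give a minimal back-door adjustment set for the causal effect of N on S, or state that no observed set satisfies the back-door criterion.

desc(N)\{N}={A,H,S}; candidates ⊆ {E,G,Y}.
size 0: {}; under {} N still reaches {A,G,H,S,Y} ∋ S.
{G}: N⊥S given {G} in G with N→· removed — back-door holds.

N→S: minimal back-door set {G}.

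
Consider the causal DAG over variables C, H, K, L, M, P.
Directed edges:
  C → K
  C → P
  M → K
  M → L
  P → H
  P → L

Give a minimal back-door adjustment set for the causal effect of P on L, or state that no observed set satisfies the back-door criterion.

P→L: minimal back-door set ∅.

desc(P)\{P}={H,L}; candidates ⊆ {C,K,M}.
∅: P⊥L given ∅ in G with P→· removed — back-door holds.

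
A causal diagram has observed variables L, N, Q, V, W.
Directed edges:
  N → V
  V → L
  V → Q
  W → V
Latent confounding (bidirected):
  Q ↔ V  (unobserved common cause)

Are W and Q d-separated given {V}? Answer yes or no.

No — W and Q are d-connected given {V}.

Bayes-Ball from W | {V} reaches {N,Q}.
Q ∈ reach(W|{V}) ⇒ W ⊥̸ Q | {V}.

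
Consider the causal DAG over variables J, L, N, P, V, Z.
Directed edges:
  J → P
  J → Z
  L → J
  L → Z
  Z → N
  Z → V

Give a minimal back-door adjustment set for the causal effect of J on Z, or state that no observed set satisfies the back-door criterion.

J→Z: minimal back-door set {L}.

desc(J)\{J}={N,P,V,Z}; candidates ⊆ {L}.
size 0: {}; under {} J still reaches {L,N,V,Z} ∋ Z.
{L}: J⊥Z given {L} in G with J→· removed — back-door holds.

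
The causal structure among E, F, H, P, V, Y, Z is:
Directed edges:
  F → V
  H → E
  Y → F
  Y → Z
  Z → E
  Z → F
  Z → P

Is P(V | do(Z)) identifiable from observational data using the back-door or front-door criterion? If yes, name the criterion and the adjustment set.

P(V|do(Z)): backdoor, adjust for {Y}.

desc(Z)\{Z}={E,F,P,V}; candidates ⊆ {H,Y}.
size 0: {}; under {} Z still reaches {F,V,Y} ∋ V.
{Y}: Z⊥V given {Y} in G with Z→· removed — back-door holds.
P(V|do(Z)) = Σ_{Y} P(V|Z,Y)·P(Y).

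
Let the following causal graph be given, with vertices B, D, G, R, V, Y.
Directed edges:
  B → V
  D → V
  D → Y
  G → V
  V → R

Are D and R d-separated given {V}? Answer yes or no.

Bayes-Ball from D | {V} reaches {B,G,Y}.
R ∉ reach(D|{V}) ⇒ D ⊥ R | {V}.

Yes — D ⊥ R | {V}.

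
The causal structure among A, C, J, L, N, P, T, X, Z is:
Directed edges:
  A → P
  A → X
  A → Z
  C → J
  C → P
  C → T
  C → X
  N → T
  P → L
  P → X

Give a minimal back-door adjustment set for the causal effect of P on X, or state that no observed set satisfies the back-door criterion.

desc(P)\{P}={L,X}; candidates ⊆ {A,C,J,N,T,Z}.
size 0: {}; under {} P still reaches {A,C,J,T,X,Z} ∋ X.
size 1: {A}, {C}, {J} …(+3); under {A} P still reaches {C,J,T,X} ∋ X.
{A,C}: P⊥X given {A,C} in G with P→· removed — back-door holds.

P→X: minimal back-door set {A, C}.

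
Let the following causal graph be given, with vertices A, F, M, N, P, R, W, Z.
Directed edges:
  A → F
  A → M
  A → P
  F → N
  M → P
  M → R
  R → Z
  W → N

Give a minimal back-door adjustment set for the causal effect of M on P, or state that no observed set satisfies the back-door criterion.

desc(M)\{M}={P,R,Z}; candidates ⊆ {A,F,N,W}.
size 0: {}; under {} M still reaches {A,F,N,P} ∋ P.
{A}: M⊥P given {A} in G with M→· removed — back-door holds.

M→P: minimal back-door set {A}.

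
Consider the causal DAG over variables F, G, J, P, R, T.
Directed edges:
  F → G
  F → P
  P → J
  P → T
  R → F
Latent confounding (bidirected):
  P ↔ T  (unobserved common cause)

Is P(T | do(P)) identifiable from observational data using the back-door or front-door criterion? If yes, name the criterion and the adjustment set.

desc(P)\{P}={J,T}; candidates ⊆ {F,G,R}.
P↔T: latent back-door arc(s) into P.
size 0: {}; under {} P still reaches {F,G,R,T} ∋ T.
size 1: {F}, {G}, {R}; under {F} P still reaches {T} ∋ T.
size 2: {F,G}, {F,R}, {G,R}; under {F,G} P still reaches {T} ∋ T.
P↔T cannot be blocked by any observed set — no back-door set.
No mediator lies on a directed P→…→T path.
Neither criterion identifies P(T|do(P)) in this graph.

P(T|do(P)): not identifiable (no BD/FD set).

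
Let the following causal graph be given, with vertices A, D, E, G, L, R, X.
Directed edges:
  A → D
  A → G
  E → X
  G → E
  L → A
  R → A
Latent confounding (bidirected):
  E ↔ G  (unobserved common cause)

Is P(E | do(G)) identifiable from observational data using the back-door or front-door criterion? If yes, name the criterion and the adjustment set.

desc(G)\{G}={E,X}; candidates ⊆ {A,D,L,R}.
G↔E: latent back-door arc(s) into G.
size 0: {}; under {} G still reaches {A,D,E,L,R,X} ∋ E.
size 1: {A}, {D}, {L} …(+1); under {A} G still reaches {E,X} ∋ E.
size 2: {A,D}, {A,L}, {A,R} …(+3); under {A,D} G still reaches {E,X} ∋ E.
G↔E cannot be blocked by any observed set — no back-door set.
No mediator lies on a directed G→…→E path.
Neither criterion identifies P(E|do(G)) in this graph.

P(E|do(G)): not identifiable (no BD/FD set).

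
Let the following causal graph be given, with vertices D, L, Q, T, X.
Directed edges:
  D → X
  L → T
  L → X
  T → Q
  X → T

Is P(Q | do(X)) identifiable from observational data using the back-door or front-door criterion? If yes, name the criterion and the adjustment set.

desc(X)\{X}={Q,T}; candidates ⊆ {D,L}.
size 0: {}; under {} X still reaches {D,L,Q,T} ∋ Q.
{L}: X⊥Q given {L} in G with X→· removed — back-door holds.
P(Q|do(X)) = Σ_{L} P(Q|X,L)·P(L).

P(Q|do(X)): backdoor, adjust for {L}.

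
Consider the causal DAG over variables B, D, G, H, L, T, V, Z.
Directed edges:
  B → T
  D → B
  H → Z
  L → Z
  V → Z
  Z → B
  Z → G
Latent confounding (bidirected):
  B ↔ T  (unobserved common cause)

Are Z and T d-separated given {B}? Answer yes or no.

Bayes-Ball from Z | {B} reaches {D,G,H,L,T,V}.
T ∈ reach(Z|{B}) ⇒ Z ⊥̸ T | {B}.

No — Z and T are d-connected given {B}.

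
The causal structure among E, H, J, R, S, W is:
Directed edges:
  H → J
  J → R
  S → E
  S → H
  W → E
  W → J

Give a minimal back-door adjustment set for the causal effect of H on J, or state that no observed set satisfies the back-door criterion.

H→J: minimal back-door set ∅.

desc(H)\{H}={J,R}; candidates ⊆ {E,S,W}.
∅: H⊥J given ∅ in G with H→· removed — back-door holds.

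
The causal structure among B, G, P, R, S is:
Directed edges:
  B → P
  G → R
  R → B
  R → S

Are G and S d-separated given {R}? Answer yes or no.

Yes — G ⊥ S | {R}.

Bayes-Ball from G | {R} reaches ∅.
S ∉ reach(G|{R}) ⇒ G ⊥ S | {R}.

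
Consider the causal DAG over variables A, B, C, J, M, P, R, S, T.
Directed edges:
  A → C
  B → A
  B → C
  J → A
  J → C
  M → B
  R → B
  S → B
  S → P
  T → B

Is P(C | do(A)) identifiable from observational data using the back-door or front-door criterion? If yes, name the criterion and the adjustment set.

desc(A)\{A}={C}; candidates ⊆ {B,J,M,P,R,S,T}.
size 0: {}; under {} A still reaches {B,C,J,M,P,R,S,T} ∋ C.
size 1: {B}, {J}, {M} …(+4); under {B} A still reaches {C,J} ∋ C.
{B,J}: A⊥C given {B,J} in G with A→· removed — back-door holds.
P(C|do(A)) = Σ_{B,J} P(C|A,B,J)·P(B,J).

P(C|do(A)): backdoor, adjust for {B, J}.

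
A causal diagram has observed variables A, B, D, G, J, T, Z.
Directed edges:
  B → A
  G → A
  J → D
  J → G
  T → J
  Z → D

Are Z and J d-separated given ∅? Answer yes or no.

Bayes-Ball from Z | ∅ reaches {D}.
J ∉ reach(Z|∅) ⇒ Z ⊥ J | ∅.

Yes — Z ⊥ J | ∅.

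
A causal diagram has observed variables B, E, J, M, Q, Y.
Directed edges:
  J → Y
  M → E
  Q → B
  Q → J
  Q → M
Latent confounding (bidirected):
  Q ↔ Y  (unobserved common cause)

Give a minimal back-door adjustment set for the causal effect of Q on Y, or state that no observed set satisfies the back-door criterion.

desc(Q)\{Q}={B,E,J,M,Y}; candidates ⊆ {—}.
Q↔Y: latent back-door arc(s) into Q.
size 0: {}; under {} Q still reaches {Y} ∋ Y.
Q↔Y cannot be blocked by any observed set — no back-door set.

Q→Y: no observed back-door set.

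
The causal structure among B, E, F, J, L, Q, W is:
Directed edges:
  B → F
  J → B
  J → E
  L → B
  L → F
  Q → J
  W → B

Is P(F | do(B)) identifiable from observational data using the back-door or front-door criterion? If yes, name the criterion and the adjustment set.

desc(B)\{B}={F}; candidates ⊆ {E,J,L,Q,W}.
size 0: {}; under {} B still reaches {E,F,J,L,Q,W} ∋ F.
{L}: B⊥F given {L} in G with B→· removed — back-door holds.
P(F|do(B)) = Σ_{L} P(F|B,L)·P(L).

P(F|do(B)): backdoor, adjust for {L}.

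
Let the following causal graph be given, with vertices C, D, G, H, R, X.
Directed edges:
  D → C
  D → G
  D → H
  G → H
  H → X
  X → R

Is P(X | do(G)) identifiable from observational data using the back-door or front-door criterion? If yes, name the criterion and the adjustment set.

desc(G)\{G}={H,R,X}; candidates ⊆ {C,D}.
size 0: {}; under {} G still reaches {C,D,H,R,X} ∋ X.
{D}: G⊥X given {D} in G with G→· removed — back-door holds.
P(X|do(G)) = Σ_{D} P(X|G,D)·P(D).

P(X|do(G)): backdoor, adjust for {D}.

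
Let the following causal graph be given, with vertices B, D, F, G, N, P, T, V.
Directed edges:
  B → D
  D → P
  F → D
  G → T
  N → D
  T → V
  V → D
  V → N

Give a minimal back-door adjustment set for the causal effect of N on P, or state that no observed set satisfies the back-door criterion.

N→P: minimal back-door set {V}.

desc(N)\{N}={D,P}; candidates ⊆ {B,F,G,T,V}.
size 0: {}; under {} N still reaches {D,G,P,T,V} ∋ P.
{V}: N⊥P given {V} in G with N→· removed — back-door holds.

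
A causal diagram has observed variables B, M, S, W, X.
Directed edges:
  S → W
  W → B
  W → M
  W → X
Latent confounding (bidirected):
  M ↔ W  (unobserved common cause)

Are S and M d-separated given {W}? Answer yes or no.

No — S and M are d-connected given {W}.

Bayes-Ball from S | {W} reaches {M}.
M ∈ reach(S|{W}) ⇒ S ⊥̸ M | {W}.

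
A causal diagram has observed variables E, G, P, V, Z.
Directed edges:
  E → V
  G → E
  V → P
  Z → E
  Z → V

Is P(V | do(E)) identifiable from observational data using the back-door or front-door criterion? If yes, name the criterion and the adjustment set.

desc(E)\{E}={P,V}; candidates ⊆ {G,Z}.
size 0: {}; under {} E still reaches {G,P,V,Z} ∋ V.
{Z}: E⊥V given {Z} in G with E→· removed — back-door holds.
P(V|do(E)) = Σ_{Z} P(V|E,Z)·P(Z).

P(V|do(E)): backdoor, adjust for {Z}.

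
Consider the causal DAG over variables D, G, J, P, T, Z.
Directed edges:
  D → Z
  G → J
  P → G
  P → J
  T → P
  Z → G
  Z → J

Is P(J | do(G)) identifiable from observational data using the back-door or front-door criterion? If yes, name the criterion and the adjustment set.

desc(G)\{G}={J}; candidates ⊆ {D,P,T,Z}.
size 0: {}; under {} G still reaches {D,J,P,T,Z} ∋ J.
size 1: {D}, {P}, {T} …(+1); under {D} G still reaches {J,P,T,Z} ∋ J.
{P,Z}: G⊥J given {P,Z} in G with G→· removed — back-door holds.
P(J|do(G)) = Σ_{P,Z} P(J|G,P,Z)·P(P,Z).

P(J|do(G)): backdoor, adjust for {P, Z}.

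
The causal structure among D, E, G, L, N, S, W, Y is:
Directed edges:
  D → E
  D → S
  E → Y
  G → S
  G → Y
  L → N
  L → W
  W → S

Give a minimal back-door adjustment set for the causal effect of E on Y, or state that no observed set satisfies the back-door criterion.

desc(E)\{E}={Y}; candidates ⊆ {D,G,L,N,S,W}.
∅: E⊥Y given ∅ in G with E→· removed — back-door holds.

E→Y: minimal back-door set ∅.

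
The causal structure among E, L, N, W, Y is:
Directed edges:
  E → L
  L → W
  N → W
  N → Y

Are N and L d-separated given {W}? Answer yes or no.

No — N and L are d-connected given {W}.

Bayes-Ball from N | {W} reaches {E,L,Y}.
L ∈ reach(N|{W}) ⇒ N ⊥̸ L | {W}.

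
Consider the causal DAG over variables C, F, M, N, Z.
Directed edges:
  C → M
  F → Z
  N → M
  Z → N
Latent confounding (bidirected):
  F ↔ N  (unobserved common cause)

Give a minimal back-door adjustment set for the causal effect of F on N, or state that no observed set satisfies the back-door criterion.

F→N: no observed back-door set.

desc(F)\{F}={M,N,Z}; candidates ⊆ {C}.
F↔N: latent back-door arc(s) into F.
size 0: {}; under {} F still reaches {M,N} ∋ N.
size 1: {C}; under {C} F still reaches {M,N} ∋ N.
F↔N cannot be blocked by any observed set — no back-door set.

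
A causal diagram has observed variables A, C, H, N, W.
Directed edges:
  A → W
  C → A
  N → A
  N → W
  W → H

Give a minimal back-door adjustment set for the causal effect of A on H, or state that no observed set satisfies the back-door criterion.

A→H: minimal back-door set {N}.

desc(A)\{A}={H,W}; candidates ⊆ {C,N}.
size 0: {}; under {} A still reaches {C,H,N,W} ∋ H.
{N}: A⊥H given {N} in G with A→· removed — back-door holds.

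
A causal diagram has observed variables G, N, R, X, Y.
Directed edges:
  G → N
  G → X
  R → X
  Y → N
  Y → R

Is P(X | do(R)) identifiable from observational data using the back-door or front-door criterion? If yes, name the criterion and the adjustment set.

P(X|do(R)): backdoor, adjust for ∅.

desc(R)\{R}={X}; candidates ⊆ {G,N,Y}.
∅: R⊥X given ∅ in G with R→· removed — back-door holds.
P(X|do(R)) = P(X|R) — no adjustment needed.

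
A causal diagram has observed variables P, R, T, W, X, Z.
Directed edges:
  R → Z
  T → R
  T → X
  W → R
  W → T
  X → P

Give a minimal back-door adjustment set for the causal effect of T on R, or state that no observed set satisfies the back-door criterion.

desc(T)\{T}={P,R,X,Z}; candidates ⊆ {W}.
size 0: {}; under {} T still reaches {R,W,Z} ∋ R.
{W}: T⊥R given {W} in G with T→· removed — back-door holds.

T→R: minimal back-door set {W}.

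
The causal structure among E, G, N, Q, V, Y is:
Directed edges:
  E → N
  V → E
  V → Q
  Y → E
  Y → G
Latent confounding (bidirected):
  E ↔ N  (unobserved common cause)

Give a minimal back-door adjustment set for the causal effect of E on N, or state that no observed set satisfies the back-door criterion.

E→N: no observed back-door set.

desc(E)\{E}={N}; candidates ⊆ {G,Q,V,Y}.
E↔N: latent back-door arc(s) into E.
size 0: {}; under {} E still reaches {G,N,Q,V,Y} ∋ N.
size 1: {G}, {Q}, {V} …(+1); under {G} E still reaches {N,Q,V,Y} ∋ N.
size 2: {G,Q}, {G,V}, {G,Y} …(+3); under {G,Q} E still reaches {N,V,Y} ∋ N.
E↔N cannot be blocked by any observed set — no back-door set.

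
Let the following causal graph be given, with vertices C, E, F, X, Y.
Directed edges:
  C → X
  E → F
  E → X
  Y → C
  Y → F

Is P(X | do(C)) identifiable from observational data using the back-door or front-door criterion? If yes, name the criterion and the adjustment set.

P(X|do(C)): backdoor, adjust for ∅.

desc(C)\{C}={X}; candidates ⊆ {E,F,Y}.
∅: C⊥X given ∅ in G with C→· removed — back-door holds.
P(X|do(C)) = P(X|C) — no adjustment needed.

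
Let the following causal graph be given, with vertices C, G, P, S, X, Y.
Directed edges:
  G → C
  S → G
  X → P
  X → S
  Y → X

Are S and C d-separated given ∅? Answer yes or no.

Bayes-Ball from S | ∅ reaches {C,G,P,X,Y}.
C ∈ reach(S|∅) ⇒ S ⊥̸ C | ∅.

No — S and C are d-connected given ∅.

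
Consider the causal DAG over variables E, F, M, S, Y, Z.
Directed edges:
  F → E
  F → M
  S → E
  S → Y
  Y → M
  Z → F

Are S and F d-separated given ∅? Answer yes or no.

Yes — S ⊥ F | ∅.

Bayes-Ball from S | ∅ reaches {E,M,Y}.
F ∉ reach(S|∅) ⇒ S ⊥ F | ∅.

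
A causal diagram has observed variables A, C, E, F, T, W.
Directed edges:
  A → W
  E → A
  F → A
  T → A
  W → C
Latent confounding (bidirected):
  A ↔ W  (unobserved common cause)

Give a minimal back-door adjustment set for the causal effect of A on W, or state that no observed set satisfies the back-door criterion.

A→W: no observed back-door set.

desc(A)\{A}={C,W}; candidates ⊆ {E,F,T}.
A↔W: latent back-door arc(s) into A.
size 0: {}; under {} A still reaches {C,E,F,T,W} ∋ W.
size 1: {E}, {F}, {T}; under {E} A still reaches {C,F,T,W} ∋ W.
size 2: {E,F}, {E,T}, {F,T}; under {E,F} A still reaches {C,T,W} ∋ W.
A↔W cannot be blocked by any observed set — no back-door set.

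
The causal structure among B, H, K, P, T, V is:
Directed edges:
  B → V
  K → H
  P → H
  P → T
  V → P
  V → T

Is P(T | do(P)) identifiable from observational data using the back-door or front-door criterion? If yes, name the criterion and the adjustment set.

P(T|do(P)): backdoor, adjust for {V}.

desc(P)\{P}={H,T}; candidates ⊆ {B,K,V}.
size 0: {}; under {} P still reaches {B,T,V} ∋ T.
{V}: P⊥T given {V} in G with P→· removed — back-door holds.
P(T|do(P)) = Σ_{V} P(T|P,V)·P(V).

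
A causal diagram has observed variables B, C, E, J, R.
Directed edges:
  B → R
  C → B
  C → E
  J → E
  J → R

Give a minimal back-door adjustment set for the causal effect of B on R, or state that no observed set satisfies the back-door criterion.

B→R: minimal back-door set ∅.

desc(B)\{B}={R}; candidates ⊆ {C,E,J}.
∅: B⊥R given ∅ in G with B→· removed — back-door holds.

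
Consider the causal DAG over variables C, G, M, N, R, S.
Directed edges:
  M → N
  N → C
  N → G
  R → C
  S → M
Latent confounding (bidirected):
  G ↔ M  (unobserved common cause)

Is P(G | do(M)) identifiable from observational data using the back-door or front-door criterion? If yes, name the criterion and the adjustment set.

desc(M)\{M}={C,G,N}; candidates ⊆ {R,S}.
M↔G: latent back-door arc(s) into M.
size 0: {}; under {} M still reaches {G,S} ∋ G.
size 1: {R}, {S}; under {R} M still reaches {G,S} ∋ G.
size 2: {R,S}; under {R,S} M still reaches {G} ∋ G.
M↔G cannot be blocked by any observed set — no back-door set.
{N}: (i) intercepts every directed M→G path; (ii) no back-door M→{N}; (iii) {M} blocks every back-door {N}→G. Front-door holds.
P(G|do(M)) = Σ_{N} P(N|M) Σ_{M'} P(G|N,M')P(M').

P(G|do(M)): frontdoor, adjust for {N}.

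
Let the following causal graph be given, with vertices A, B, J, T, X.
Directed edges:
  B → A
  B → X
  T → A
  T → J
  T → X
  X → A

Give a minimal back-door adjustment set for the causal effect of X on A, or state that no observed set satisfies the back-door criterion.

desc(X)\{X}={A}; candidates ⊆ {B,J,T}.
size 0: {}; under {} X still reaches {A,B,J,T} ∋ A.
size 1: {B}, {J}, {T}; under {B} X still reaches {A,J,T} ∋ A.
{B,T}: X⊥A given {B,T} in G with X→· removed — back-door holds.

X→A: minimal back-door set {B, T}.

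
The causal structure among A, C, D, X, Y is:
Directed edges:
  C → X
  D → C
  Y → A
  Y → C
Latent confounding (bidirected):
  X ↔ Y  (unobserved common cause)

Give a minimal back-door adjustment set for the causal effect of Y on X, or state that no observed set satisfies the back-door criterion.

Y→X: no observed back-door set.

desc(Y)\{Y}={A,C,X}; candidates ⊆ {D}.
Y↔X: latent back-door arc(s) into Y.
size 0: {}; under {} Y still reaches {X} ∋ X.
size 1: {D}; under {D} Y still reaches {X} ∋ X.
Y↔X cannot be blocked by any observed set — no back-door set.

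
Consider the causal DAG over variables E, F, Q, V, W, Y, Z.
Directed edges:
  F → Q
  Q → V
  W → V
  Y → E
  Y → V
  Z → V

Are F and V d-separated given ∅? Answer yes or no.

Bayes-Ball from F | ∅ reaches {Q,V}.
V ∈ reach(F|∅) ⇒ F ⊥̸ V | ∅.

No — F and V are d-connected given ∅.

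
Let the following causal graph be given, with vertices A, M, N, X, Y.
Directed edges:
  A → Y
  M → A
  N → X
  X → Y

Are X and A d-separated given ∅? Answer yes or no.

Yes — X ⊥ A | ∅.

Bayes-Ball from X | ∅ reaches {N,Y}.
A ∉ reach(X|∅) ⇒ X ⊥ A | ∅.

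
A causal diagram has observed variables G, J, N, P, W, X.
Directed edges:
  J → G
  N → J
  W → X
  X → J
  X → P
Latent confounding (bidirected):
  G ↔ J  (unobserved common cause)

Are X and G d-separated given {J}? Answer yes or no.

Bayes-Ball from X | {J} reaches {G,N,P,W}.
G ∈ reach(X|{J}) ⇒ X ⊥̸ G | {J}.

No — X and G are d-connected given {J}.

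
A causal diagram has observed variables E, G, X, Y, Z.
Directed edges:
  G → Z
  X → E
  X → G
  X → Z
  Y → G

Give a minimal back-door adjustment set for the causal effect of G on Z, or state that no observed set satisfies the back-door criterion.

G→Z: minimal back-door set {X}.

desc(G)\{G}={Z}; candidates ⊆ {E,X,Y}.
size 0: {}; under {} G still reaches {E,X,Y,Z} ∋ Z.
{X}: G⊥Z given {X} in G with G→· removed — back-door holds.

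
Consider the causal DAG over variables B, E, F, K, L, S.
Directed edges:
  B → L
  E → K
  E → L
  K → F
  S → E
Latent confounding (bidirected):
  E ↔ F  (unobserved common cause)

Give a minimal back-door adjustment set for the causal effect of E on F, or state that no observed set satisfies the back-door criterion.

desc(E)\{E}={F,K,L}; candidates ⊆ {B,S}.
E↔F: latent back-door arc(s) into E.
size 0: {}; under {} E still reaches {F,S} ∋ F.
size 1: {B}, {S}; under {B} E still reaches {F,S} ∋ F.
size 2: {B,S}; under {B,S} E still reaches {F} ∋ F.
E↔F cannot be blocked by any observed set — no back-door set.

E→F: no observed back-door set.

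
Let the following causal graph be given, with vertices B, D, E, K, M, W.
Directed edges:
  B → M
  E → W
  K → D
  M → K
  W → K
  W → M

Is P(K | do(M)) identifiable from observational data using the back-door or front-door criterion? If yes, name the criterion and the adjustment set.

desc(M)\{M}={D,K}; candidates ⊆ {B,E,W}.
size 0: {}; under {} M still reaches {B,D,E,K,W} ∋ K.
{W}: M⊥K given {W} in G with M→· removed — back-door holds.
P(K|do(M)) = Σ_{W} P(K|M,W)·P(W).

P(K|do(M)): backdoor, adjust for {W}.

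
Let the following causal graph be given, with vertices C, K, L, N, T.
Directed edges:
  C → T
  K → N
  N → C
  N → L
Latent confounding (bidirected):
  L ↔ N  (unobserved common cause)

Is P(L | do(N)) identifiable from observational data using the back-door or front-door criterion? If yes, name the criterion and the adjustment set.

desc(N)\{N}={C,L,T}; candidates ⊆ {K}.
N↔L: latent back-door arc(s) into N.
size 0: {}; under {} N still reaches {K,L} ∋ L.
size 1: {K}; under {K} N still reaches {L} ∋ L.
N↔L cannot be blocked by any observed set — no back-door set.
No mediator lies on a directed N→…→L path.
Neither criterion identifies P(L|do(N)) in this graph.

P(L|do(N)): not identifiable (no BD/FD set).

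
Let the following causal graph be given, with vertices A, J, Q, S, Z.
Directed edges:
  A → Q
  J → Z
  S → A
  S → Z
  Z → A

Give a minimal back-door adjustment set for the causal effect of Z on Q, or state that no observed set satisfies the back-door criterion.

desc(Z)\{Z}={A,Q}; candidates ⊆ {J,S}.
size 0: {}; under {} Z still reaches {A,J,Q,S} ∋ Q.
{S}: Z⊥Q given {S} in G with Z→· removed — back-door holds.

Z→Q: minimal back-door set {S}.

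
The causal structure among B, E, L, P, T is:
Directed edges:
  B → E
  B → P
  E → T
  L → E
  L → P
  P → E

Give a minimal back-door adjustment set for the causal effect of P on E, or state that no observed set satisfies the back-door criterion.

desc(P)\{P}={E,T}; candidates ⊆ {B,L}.
size 0: {}; under {} P still reaches {B,E,L,T} ∋ E.
size 1: {B}, {L}; under {B} P still reaches {E,L,T} ∋ E.
{B,L}: P⊥E given {B,L} in G with P→· removed — back-door holds.

P→E: minimal back-door set {B, L}.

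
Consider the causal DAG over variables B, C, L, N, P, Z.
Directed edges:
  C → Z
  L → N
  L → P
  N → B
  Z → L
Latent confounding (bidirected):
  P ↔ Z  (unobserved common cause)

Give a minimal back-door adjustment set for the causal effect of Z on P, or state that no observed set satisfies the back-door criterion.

Z→P: no observed back-door set.

desc(Z)\{Z}={B,L,N,P}; candidates ⊆ {C}.
Z↔P: latent back-door arc(s) into Z.
size 0: {}; under {} Z still reaches {C,P} ∋ P.
size 1: {C}; under {C} Z still reaches {P} ∋ P.
Z↔P cannot be blocked by any observed set — no back-door set.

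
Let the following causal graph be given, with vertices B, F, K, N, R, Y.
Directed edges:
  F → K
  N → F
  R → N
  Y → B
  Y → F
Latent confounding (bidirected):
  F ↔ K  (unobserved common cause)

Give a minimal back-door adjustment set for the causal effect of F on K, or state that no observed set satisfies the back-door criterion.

F→K: no observed back-door set.

desc(F)\{F}={K}; candidates ⊆ {B,N,R,Y}.
F↔K: latent back-door arc(s) into F.
size 0: {}; under {} F still reaches {B,K,N,R,Y} ∋ K.
size 1: {B}, {N}, {R} …(+1); under {B} F still reaches {K,N,R,Y} ∋ K.
size 2: {B,N}, {B,R}, {B,Y} …(+3); under {B,N} F still reaches {K,Y} ∋ K.
F↔K cannot be blocked by any observed set — no back-door set.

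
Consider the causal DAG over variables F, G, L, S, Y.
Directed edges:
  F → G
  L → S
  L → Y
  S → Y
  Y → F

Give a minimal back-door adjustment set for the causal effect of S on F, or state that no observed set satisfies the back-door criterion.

desc(S)\{S}={F,G,Y}; candidates ⊆ {L}.
size 0: {}; under {} S still reaches {F,G,L,Y} ∋ F.
{L}: S⊥F given {L} in G with S→· removed — back-door holds.

S→F: minimal back-door set {L}.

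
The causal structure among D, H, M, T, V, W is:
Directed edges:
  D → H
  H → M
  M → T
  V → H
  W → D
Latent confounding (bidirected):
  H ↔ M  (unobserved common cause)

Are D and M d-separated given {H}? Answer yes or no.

Bayes-Ball from D | {H} reaches {M,T,V,W}.
M ∈ reach(D|{H}) ⇒ D ⊥̸ M | {H}.

No — D and M are d-connected given {H}.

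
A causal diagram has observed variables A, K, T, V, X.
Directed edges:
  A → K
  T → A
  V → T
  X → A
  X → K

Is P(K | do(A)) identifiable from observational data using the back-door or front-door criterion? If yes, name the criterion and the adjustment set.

desc(A)\{A}={K}; candidates ⊆ {T,V,X}.
size 0: {}; under {} A still reaches {K,T,V,X} ∋ K.
{X}: A⊥K given {X} in G with A→· removed — back-door holds.
P(K|do(A)) = Σ_{X} P(K|A,X)·P(X).

P(K|do(A)): backdoor, adjust for {X}.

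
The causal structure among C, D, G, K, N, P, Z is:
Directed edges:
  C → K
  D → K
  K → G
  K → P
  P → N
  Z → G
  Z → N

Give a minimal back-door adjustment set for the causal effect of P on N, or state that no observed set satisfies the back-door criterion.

desc(P)\{P}={N}; candidates ⊆ {C,D,G,K,Z}.
∅: P⊥N given ∅ in G with P→· removed — back-door holds.

P→N: minimal back-door set ∅.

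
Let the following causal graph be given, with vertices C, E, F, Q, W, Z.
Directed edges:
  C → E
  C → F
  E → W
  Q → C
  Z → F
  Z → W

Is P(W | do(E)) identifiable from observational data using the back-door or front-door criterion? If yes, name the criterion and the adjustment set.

desc(E)\{E}={W}; candidates ⊆ {C,F,Q,Z}.
∅: E⊥W given ∅ in G with E→· removed — back-door holds.
P(W|do(E)) = P(W|E) — no adjustment needed.

P(W|do(E)): backdoor, adjust for ∅.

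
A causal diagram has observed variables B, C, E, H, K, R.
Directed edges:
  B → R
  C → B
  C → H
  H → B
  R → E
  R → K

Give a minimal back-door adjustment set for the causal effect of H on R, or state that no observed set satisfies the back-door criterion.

H→R: minimal back-door set {C}.

desc(H)\{H}={B,E,K,R}; candidates ⊆ {C}.
size 0: {}; under {} H still reaches {B,C,E,K,R} ∋ R.
{C}: H⊥R given {C} in G with H→· removed — back-door holds.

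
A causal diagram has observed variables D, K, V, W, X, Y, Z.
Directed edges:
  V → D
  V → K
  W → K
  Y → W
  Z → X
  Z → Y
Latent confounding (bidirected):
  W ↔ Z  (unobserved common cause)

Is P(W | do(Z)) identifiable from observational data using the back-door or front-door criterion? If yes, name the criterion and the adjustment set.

P(W|do(Z)): frontdoor, adjust for {Y}.

desc(Z)\{Z}={K,W,X,Y}; candidates ⊆ {D,V}.
Z↔W: latent back-door arc(s) into Z.
size 0: {}; under {} Z still reaches {K,W} ∋ W.
size 1: {D}, {V}; under {D} Z still reaches {K,W} ∋ W.
size 2: {D,V}; under {D,V} Z still reaches {K,W} ∋ W.
Z↔W cannot be blocked by any observed set — no back-door set.
{Y}: (i) intercepts every directed Z→W path; (ii) no back-door Z→{Y}; (iii) {Z} blocks every back-door {Y}→W. Front-door holds.
P(W|do(Z)) = Σ_{Y} P(Y|Z) Σ_{Z'} P(W|Y,Z')P(Z').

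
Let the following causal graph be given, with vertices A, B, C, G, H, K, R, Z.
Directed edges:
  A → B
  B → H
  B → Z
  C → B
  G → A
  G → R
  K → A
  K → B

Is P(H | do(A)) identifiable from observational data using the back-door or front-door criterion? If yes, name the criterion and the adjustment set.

P(H|do(A)): backdoor, adjust for {K}.

desc(A)\{A}={B,H,Z}; candidates ⊆ {C,G,K,R}.
size 0: {}; under {} A still reaches {B,G,H,K,R,Z} ∋ H.
{K}: A⊥H given {K} in G with A→· removed — back-door holds.
P(H|do(A)) = Σ_{K} P(H|A,K)·P(K).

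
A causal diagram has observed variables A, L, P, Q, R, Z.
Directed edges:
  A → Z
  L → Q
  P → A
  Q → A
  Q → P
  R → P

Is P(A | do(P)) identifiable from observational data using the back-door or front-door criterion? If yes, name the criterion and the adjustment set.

desc(P)\{P}={A,Z}; candidates ⊆ {L,Q,R}.
size 0: {}; under {} P still reaches {A,L,Q,R,Z} ∋ A.
{Q}: P⊥A given {Q} in G with P→· removed — back-door holds.
P(A|do(P)) = Σ_{Q} P(A|P,Q)·P(Q).

P(A|do(P)): backdoor, adjust for {Q}.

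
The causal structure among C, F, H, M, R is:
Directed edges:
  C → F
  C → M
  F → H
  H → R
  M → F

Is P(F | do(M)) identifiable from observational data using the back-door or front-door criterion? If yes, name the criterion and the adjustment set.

P(F|do(M)): backdoor, adjust for {C}.

desc(M)\{M}={F,H,R}; candidates ⊆ {C}.
size 0: {}; under {} M still reaches {C,F,H,R} ∋ F.
{C}: M⊥F given {C} in G with M→· removed — back-door holds.
P(F|do(M)) = Σ_{C} P(F|M,C)·P(C).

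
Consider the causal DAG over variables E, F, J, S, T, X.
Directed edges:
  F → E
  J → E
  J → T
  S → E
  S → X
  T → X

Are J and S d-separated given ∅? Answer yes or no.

Yes — J ⊥ S | ∅.

Bayes-Ball from J | ∅ reaches {E,T,X}.
S ∉ reach(J|∅) ⇒ J ⊥ S | ∅.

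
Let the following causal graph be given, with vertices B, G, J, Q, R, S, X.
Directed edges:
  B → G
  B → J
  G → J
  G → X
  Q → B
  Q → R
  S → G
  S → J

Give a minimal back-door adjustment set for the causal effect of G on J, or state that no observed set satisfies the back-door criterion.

G→J: minimal back-door set {B, S}.

desc(G)\{G}={J,X}; candidates ⊆ {B,Q,R,S}.
size 0: {}; under {} G still reaches {B,J,Q,R,S} ∋ J.
size 1: {B}, {Q}, {R} …(+1); under {B} G still reaches {J,S} ∋ J.
{B,S}: G⊥J given {B,S} in G with G→· removed — back-door holds.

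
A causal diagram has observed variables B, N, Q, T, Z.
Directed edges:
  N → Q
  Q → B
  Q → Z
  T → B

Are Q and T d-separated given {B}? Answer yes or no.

No — Q and T are d-connected given {B}.

Bayes-Ball from Q | {B} reaches {N,T,Z}.
T ∈ reach(Q|{B}) ⇒ Q ⊥̸ T | {B}.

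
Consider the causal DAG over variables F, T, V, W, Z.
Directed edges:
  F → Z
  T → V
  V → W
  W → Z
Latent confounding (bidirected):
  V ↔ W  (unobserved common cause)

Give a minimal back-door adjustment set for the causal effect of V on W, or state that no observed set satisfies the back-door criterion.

desc(V)\{V}={W,Z}; candidates ⊆ {F,T}.
V↔W: latent back-door arc(s) into V.
size 0: {}; under {} V still reaches {T,W,Z} ∋ W.
size 1: {F}, {T}; under {F} V still reaches {T,W,Z} ∋ W.
size 2: {F,T}; under {F,T} V still reaches {W,Z} ∋ W.
V↔W cannot be blocked by any observed set — no back-door set.

V→W: no observed back-door set.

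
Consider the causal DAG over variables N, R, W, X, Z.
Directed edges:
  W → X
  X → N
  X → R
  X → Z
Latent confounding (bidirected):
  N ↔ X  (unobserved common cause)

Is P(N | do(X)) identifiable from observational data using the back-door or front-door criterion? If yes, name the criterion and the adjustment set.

P(N|do(X)): not identifiable (no BD/FD set).

desc(X)\{X}={N,R,Z}; candidates ⊆ {W}.
X↔N: latent back-door arc(s) into X.
size 0: {}; under {} X still reaches {N,W} ∋ N.
size 1: {W}; under {W} X still reaches {N} ∋ N.
X↔N cannot be blocked by any observed set — no back-door set.
No mediator lies on a directed X→…→N path.
Neither criterion identifies P(N|do(X)) in this graph.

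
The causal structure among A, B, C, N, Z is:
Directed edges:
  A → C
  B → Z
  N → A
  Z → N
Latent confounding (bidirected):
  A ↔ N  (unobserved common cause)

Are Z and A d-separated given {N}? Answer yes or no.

Bayes-Ball from Z | {N} reaches {A,B,C}.
A ∈ reach(Z|{N}) ⇒ Z ⊥̸ A | {N}.

No — Z and A are d-connected given {N}.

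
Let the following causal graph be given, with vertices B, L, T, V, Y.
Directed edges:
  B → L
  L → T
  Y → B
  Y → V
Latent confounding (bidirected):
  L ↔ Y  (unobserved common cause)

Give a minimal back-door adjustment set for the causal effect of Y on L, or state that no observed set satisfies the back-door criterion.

Y→L: no observed back-door set.

desc(Y)\{Y}={B,L,T,V}; candidates ⊆ {—}.
Y↔L: latent back-door arc(s) into Y.
size 0: {}; under {} Y still reaches {L,T} ∋ L.
Y↔L cannot be blocked by any observed set — no back-door set.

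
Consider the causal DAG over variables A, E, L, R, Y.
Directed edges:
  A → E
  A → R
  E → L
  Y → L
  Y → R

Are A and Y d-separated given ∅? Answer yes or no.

Yes — A ⊥ Y | ∅.

Bayes-Ball from A | ∅ reaches {E,L,R}.
Y ∉ reach(A|∅) ⇒ A ⊥ Y | ∅.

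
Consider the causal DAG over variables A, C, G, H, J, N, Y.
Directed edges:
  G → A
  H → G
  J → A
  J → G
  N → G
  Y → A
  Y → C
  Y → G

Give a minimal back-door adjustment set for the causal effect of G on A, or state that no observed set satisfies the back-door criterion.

G→A: minimal back-door set {J, Y}.

desc(G)\{G}={A}; candidates ⊆ {C,H,J,N,Y}.
size 0: {}; under {} G still reaches {A,C,H,J,N,Y} ∋ A.
size 1: {C}, {H}, {J} …(+2); under {C} G still reaches {A,H,J,N,Y} ∋ A.
{J,Y}: G⊥A given {J,Y} in G with G→· removed — back-door holds.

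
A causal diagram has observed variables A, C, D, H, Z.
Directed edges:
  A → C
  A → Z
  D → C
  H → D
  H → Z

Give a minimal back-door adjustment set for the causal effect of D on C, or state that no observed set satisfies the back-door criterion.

D→C: minimal back-door set ∅.

desc(D)\{D}={C}; candidates ⊆ {A,H,Z}.
∅: D⊥C given ∅ in G with D→· removed — back-door holds.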